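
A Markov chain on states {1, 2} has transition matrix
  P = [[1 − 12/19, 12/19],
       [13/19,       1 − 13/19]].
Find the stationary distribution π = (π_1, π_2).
π_1 = 13/25, π_2 = 12/25

Solve πP = π with π_1 + π_2 = 1. From πP = π: π_1 · (1 − 12/19) + π_2 · 13/19 = π_1 ⇒ π_2 · 13/19 = π_1 · 12/19 ⇒ π_2/π_1 = (12/19)/(13/19) = 12/13. Together with π_1 + π_2 = 1:
  π_1 = (13/19)/(12/19 + 13/19) = (13/19)/(25/19) = 13/25,
  π_2 = (12/19)/(12/19 + 13/19) = (12/19)/(25/19) = 12/25.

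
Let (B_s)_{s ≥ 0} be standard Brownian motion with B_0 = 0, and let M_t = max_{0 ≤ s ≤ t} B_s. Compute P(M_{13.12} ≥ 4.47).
P(M_{13.12} ≥ 4.47) = 2·P(B_{13.12} ≥ 4.47) = 2(1 − Φ(4.47/√13.12)) ≈ 0.2172

By the reflection principle for Brownian motion, P(M_t ≥ a) = 2 · P(B_t ≥ a) for a ≥ 0. Since B_t ~ N(0, t), P(B_t ≥ 4.47) = 1 − Φ(4.47/√t) = 1 − Φ(4.47/√13.12) = 1 − Φ(1.2341). So
  P(M_{13.12} ≥ 4.47) = 2(1 − Φ(1.2341)) ≈ 0.2172.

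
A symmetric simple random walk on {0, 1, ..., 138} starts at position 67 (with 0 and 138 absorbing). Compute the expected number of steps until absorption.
E[τ | X_0 = 67] = 4757

Let v_k = E[τ | X_0 = k]. Boundary: v_0 = v_138 = 0. Recurrence: v_k = 1 + (v_{k-1} + v_{k+1})/2 for 1 ≤ k ≤ 137. The particular solution to v_k − (v_{k-1} + v_{k+1})/2 = 1 is v_k = −k^2. Adding homogeneous solution A + B k and matching boundaries gives v_k = k (138 − k). Substituting k = 67: v_67 = 67 · 71 = 4757.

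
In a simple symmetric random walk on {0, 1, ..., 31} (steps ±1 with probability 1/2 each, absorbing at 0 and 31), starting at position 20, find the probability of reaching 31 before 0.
P(hit 31 before 0) = 20/31

Let u_k = P(hit 31 before 0 | start at k). Then u_0 = 0, u_31 = 1, and u_k = u_{k-1}/2 + u_{k+1}/2 for 1 ≤ k ≤ 30. This harmonic recurrence is solved by u_k = k/31, giving u_20 = 20/31.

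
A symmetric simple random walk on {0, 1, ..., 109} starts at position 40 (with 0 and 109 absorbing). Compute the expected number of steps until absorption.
E[τ | X_0 = 40] = 2760

Let v_k = E[τ | X_0 = k]. Boundary: v_0 = v_109 = 0. Recurrence: v_k = 1 + (v_{k-1} + v_{k+1})/2 for 1 ≤ k ≤ 108. The particular solution to v_k − (v_{k-1} + v_{k+1})/2 = 1 is v_k = −k^2. Adding homogeneous solution A + B k and matching boundaries gives v_k = k (109 − k). Substituting k = 40: v_40 = 40 · 69 = 2760.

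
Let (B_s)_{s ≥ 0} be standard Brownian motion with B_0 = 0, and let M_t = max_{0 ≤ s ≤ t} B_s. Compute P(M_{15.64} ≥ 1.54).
P(M_{15.64} ≥ 1.54) = 2·P(B_{15.64} ≥ 1.54) = 2(1 − Φ(1.54/√15.64)) ≈ 0.6970

By the reflection principle for Brownian motion, P(M_t ≥ a) = 2 · P(B_t ≥ a) for a ≥ 0. Since B_t ~ N(0, t), P(B_t ≥ 1.54) = 1 − Φ(1.54/√t) = 1 − Φ(1.54/√15.64) = 1 − Φ(0.3894). So
  P(M_{15.64} ≥ 1.54) = 2(1 − Φ(0.3894)) ≈ 0.6970.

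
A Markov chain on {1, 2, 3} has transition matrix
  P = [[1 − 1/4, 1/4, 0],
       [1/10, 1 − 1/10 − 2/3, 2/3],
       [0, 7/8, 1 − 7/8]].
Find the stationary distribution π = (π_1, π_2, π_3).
π = (42/227, 105/227, 80/227)

This is a birth-death chain on three states, which satisfies detailed balance: π_1 · P_{12} = π_2 · P_{21} and π_2 · P_{23} = π_3 · P_{32}.
From π_1 · 1/4 = π_2 · 1/10: π_2/π_1 = (1/4)/(1/10) = 5/2.
From π_2 · 2/3 = π_3 · 7/8: π_3/π_2 = (2/3)/(7/8) = 16/21.
Take π_1 proportional to 1; then unnormalized π = (1, 5/2, 40/21). Normalize by dividing by the sum 227/42:
  π = (42/227, 105/227, 80/227).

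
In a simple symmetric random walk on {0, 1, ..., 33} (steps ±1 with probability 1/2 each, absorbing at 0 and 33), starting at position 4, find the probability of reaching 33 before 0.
P(hit 33 before 0) = 4/33

Let u_k = P(hit 33 before 0 | start at k). Then u_0 = 0, u_33 = 1, and u_k = u_{k-1}/2 + u_{k+1}/2 for 1 ≤ k ≤ 32. This harmonic recurrence is solved by u_k = k/33, giving u_4 = 4/33.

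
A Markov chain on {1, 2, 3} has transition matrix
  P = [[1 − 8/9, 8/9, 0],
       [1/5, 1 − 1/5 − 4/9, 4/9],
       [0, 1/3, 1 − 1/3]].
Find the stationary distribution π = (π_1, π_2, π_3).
π = (27/307, 120/307, 160/307)

This is a birth-death chain on three states, which satisfies detailed balance: π_1 · P_{12} = π_2 · P_{21} and π_2 · P_{23} = π_3 · P_{32}.
From π_1 · 8/9 = π_2 · 1/5: π_2/π_1 = (8/9)/(1/5) = 40/9.
From π_2 · 4/9 = π_3 · 1/3: π_3/π_2 = (4/9)/(1/3) = 4/3.
Take π_1 proportional to 1; then unnormalized π = (1, 40/9, 160/27). Normalize by dividing by the sum 307/27:
  π = (27/307, 120/307, 160/307).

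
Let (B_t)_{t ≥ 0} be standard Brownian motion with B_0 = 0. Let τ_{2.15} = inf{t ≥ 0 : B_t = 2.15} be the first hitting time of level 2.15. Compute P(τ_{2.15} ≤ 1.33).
P(τ_{2.15} ≤ 1.33) = 2(1 − Φ(2.15/√1.33)) = 2(1 − Φ(1.8643)) ≈ 0.0623

By the reflection principle for standard BM, P(τ_b ≤ t) = 2 · P(B_t ≥ b). Since B_t ~ N(0, t), P(B_t ≥ 2.15) = 1 − Φ(2.15/√t) = 1 − Φ(2.15/√1.33) = 1 − Φ(1.8643) ≈ 0.03114. Doubling: P(τ_{2.15} ≤ 1.33) ≈ 2 · 0.03114 = 0.06228 ≈ 0.0623.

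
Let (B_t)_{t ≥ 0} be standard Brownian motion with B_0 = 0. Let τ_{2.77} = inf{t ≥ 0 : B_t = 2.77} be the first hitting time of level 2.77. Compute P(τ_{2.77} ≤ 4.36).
P(τ_{2.77} ≤ 4.36) = 2(1 − Φ(2.77/√4.36)) = 2(1 − Φ(1.3266)) ≈ 0.1846

By the reflection principle for standard BM, P(τ_b ≤ t) = 2 · P(B_t ≥ b). Since B_t ~ N(0, t), P(B_t ≥ 2.77) = 1 − Φ(2.77/√t) = 1 − Φ(2.77/√4.36) = 1 − Φ(1.3266) ≈ 0.09232. Doubling: P(τ_{2.77} ≤ 4.36) ≈ 2 · 0.09232 = 0.18464 ≈ 0.1846.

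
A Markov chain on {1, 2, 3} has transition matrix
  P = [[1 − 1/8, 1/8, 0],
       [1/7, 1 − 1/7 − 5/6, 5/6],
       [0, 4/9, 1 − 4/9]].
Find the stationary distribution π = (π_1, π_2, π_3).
π = (64/225, 56/225, 7/15)

This is a birth-death chain on three states, which satisfies detailed balance: π_1 · P_{12} = π_2 · P_{21} and π_2 · P_{23} = π_3 · P_{32}.
From π_1 · 1/8 = π_2 · 1/7: π_2/π_1 = (1/8)/(1/7) = 7/8.
From π_2 · 5/6 = π_3 · 4/9: π_3/π_2 = (5/6)/(4/9) = 15/8.
Take π_1 proportional to 1; then unnormalized π = (1, 7/8, 105/64). Normalize by dividing by the sum 225/64:
  π = (64/225, 56/225, 7/15).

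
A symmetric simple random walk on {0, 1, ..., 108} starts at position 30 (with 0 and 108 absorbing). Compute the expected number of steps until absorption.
E[τ | X_0 = 30] = 2340

Let v_k = E[τ | X_0 = k]. Boundary: v_0 = v_108 = 0. Recurrence: v_k = 1 + (v_{k-1} + v_{k+1})/2 for 1 ≤ k ≤ 107. The particular solution to v_k − (v_{k-1} + v_{k+1})/2 = 1 is v_k = −k^2. Adding homogeneous solution A + B k and matching boundaries gives v_k = k (108 − k). Substituting k = 30: v_30 = 30 · 78 = 2340.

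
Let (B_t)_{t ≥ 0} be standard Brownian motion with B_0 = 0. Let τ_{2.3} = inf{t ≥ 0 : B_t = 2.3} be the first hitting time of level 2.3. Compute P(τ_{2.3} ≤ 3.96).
P(τ_{2.3} ≤ 3.96) = 2(1 − Φ(2.3/√3.96)) = 2(1 − Φ(1.1558)) ≈ 0.2478

By the reflection principle for standard BM, P(τ_b ≤ t) = 2 · P(B_t ≥ b). Since B_t ~ N(0, t), P(B_t ≥ 2.3) = 1 − Φ(2.3/√t) = 1 − Φ(2.3/√3.96) = 1 − Φ(1.1558) ≈ 0.12388. Doubling: P(τ_{2.3} ≤ 3.96) ≈ 2 · 0.12388 = 0.24776 ≈ 0.2478.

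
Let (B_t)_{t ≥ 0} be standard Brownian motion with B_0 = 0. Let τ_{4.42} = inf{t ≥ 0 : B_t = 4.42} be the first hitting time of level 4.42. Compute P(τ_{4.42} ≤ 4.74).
P(τ_{4.42} ≤ 4.74) = 2(1 − Φ(4.42/√4.74)) = 2(1 − Φ(2.0302)) ≈ 0.0423

By the reflection principle for standard BM, P(τ_b ≤ t) = 2 · P(B_t ≥ b). Since B_t ~ N(0, t), P(B_t ≥ 4.42) = 1 − Φ(4.42/√t) = 1 − Φ(4.42/√4.74) = 1 − Φ(2.0302) ≈ 0.02117. Doubling: P(τ_{4.42} ≤ 4.74) ≈ 2 · 0.02117 = 0.04234 ≈ 0.0423.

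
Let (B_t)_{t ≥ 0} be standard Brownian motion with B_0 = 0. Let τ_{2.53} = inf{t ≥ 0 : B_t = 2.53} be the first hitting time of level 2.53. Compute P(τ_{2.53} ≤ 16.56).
P(τ_{2.53} ≤ 16.56) = 2(1 − Φ(2.53/√16.56)) = 2(1 − Φ(0.6217)) ≈ 0.5341

By the reflection principle for standard BM, P(τ_b ≤ t) = 2 · P(B_t ≥ b). Since B_t ~ N(0, t), P(B_t ≥ 2.53) = 1 − Φ(2.53/√t) = 1 − Φ(2.53/√16.56) = 1 − Φ(0.6217) ≈ 0.26707. Doubling: P(τ_{2.53} ≤ 16.56) ≈ 2 · 0.26707 = 0.53414 ≈ 0.5341.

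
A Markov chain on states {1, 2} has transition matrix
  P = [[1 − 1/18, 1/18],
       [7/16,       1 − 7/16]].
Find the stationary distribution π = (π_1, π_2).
π_1 = 63/71, π_2 = 8/71

Solve πP = π with π_1 + π_2 = 1. From πP = π: π_1 · (1 − 1/18) + π_2 · 7/16 = π_1 ⇒ π_2 · 7/16 = π_1 · 1/18 ⇒ π_2/π_1 = (1/18)/(7/16) = 8/63. Together with π_1 + π_2 = 1:
  π_1 = (7/16)/(1/18 + 7/16) = (7/16)/(71/144) = 63/71,
  π_2 = (1/18)/(1/18 + 7/16) = (1/18)/(71/144) = 8/71.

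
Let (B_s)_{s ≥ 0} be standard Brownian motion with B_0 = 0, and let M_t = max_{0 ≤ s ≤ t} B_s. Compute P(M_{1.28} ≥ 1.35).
P(M_{1.28} ≥ 1.35) = 2·P(B_{1.28} ≥ 1.35) = 2(1 − Φ(1.35/√1.28)) ≈ 0.2328

By the reflection principle for Brownian motion, P(M_t ≥ a) = 2 · P(B_t ≥ a) for a ≥ 0. Since B_t ~ N(0, t), P(B_t ≥ 1.35) = 1 − Φ(1.35/√t) = 1 − Φ(1.35/√1.28) = 1 − Φ(1.1932). So
  P(M_{1.28} ≥ 1.35) = 2(1 − Φ(1.1932)) ≈ 0.2328.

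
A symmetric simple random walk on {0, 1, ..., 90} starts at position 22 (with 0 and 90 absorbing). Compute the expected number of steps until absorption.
E[τ | X_0 = 22] = 1496

Let v_k = E[τ | X_0 = k]. Boundary: v_0 = v_90 = 0. Recurrence: v_k = 1 + (v_{k-1} + v_{k+1})/2 for 1 ≤ k ≤ 89. The particular solution to v_k − (v_{k-1} + v_{k+1})/2 = 1 is v_k = −k^2. Adding homogeneous solution A + B k and matching boundaries gives v_k = k (90 − k). Substituting k = 22: v_22 = 22 · 68 = 1496.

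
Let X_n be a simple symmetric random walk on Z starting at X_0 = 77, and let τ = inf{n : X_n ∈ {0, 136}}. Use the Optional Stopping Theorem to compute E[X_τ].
E[X_τ] = 77

X_n is a martingale and τ is a bounded-mean stopping time (indeed τ is finite a.s. with bounded expectation since the walk is in a bounded region). By the OST, E[X_τ] = E[X_0] = 77. Equivalently: E[X_τ] = 136 · P(hit 136 first) + 0 · P(hit 0 first) = 136 · (77/136) = 77.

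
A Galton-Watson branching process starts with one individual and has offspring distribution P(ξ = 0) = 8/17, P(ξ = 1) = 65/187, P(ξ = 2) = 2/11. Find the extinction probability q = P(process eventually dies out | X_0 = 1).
q = 1

Mean offspring μ = 0·8/17 + 1·65/187 + 2·2/11 = 133/187 ≤ 1. For μ ≤ 1 with offspring not concentrated at 1, the Galton-Watson process goes extinct almost surely, so q = 1.
(Algebraic check: The pgf is f(s) = 8/17 + 65/187·s + 2/11·s². The extinction probability q is the smallest fixed point of f in [0, 1]. Setting s = f(s):
  2/11·s² + (65/187 − 1)·s + 8/17 = 0
  2/11·s² − (8/17 + 2/11)·s + 8/17 = 0
which factors as (s − 1)·(2/11·s − 8/17) = 0, giving roots s = 1 and s = (8/17)/(2/11) = 44/17. Since 44/17 ≥ 1, the smallest root in [0, 1] is s = 1.)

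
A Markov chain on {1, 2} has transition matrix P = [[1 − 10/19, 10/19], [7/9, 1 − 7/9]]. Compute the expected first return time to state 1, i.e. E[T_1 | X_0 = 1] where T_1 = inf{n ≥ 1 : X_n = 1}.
E[T_1 | X_0 = 1] = 1/π_1 = 223/133

For an irreducible recurrent Markov chain with stationary distribution π, E[T_i | X_0 = i] = 1/π_i (Kac's formula). Here π_1 = (7/9)/(10/19 + 7/9) = (7/9)/(223/171) = 133/223, so E[T_1 | X_0 = 1] = 1/π_1 = (10/19 + 7/9)/(7/9) = (223/171)/(7/9) = 223/133.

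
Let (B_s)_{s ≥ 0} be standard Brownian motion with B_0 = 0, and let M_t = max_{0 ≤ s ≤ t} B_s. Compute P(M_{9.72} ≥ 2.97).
P(M_{9.72} ≥ 2.97) = 2·P(B_{9.72} ≥ 2.97) = 2(1 − Φ(2.97/√9.72)) ≈ 0.3408

By the reflection principle for Brownian motion, P(M_t ≥ a) = 2 · P(B_t ≥ a) for a ≥ 0. Since B_t ~ N(0, t), P(B_t ≥ 2.97) = 1 − Φ(2.97/√t) = 1 − Φ(2.97/√9.72) = 1 − Φ(0.9526). So
  P(M_{9.72} ≥ 2.97) = 2(1 − Φ(0.9526)) ≈ 0.3408.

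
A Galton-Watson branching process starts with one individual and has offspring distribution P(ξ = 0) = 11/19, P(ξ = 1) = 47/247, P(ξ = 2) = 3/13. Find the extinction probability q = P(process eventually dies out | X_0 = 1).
q = 1

Mean offspring μ = 0·11/19 + 1·47/247 + 2·3/13 = 161/247 ≤ 1. For μ ≤ 1 with offspring not concentrated at 1, the Galton-Watson process goes extinct almost surely, so q = 1.
(Algebraic check: The pgf is f(s) = 11/19 + 47/247·s + 3/13·s². The extinction probability q is the smallest fixed point of f in [0, 1]. Setting s = f(s):
  3/13·s² + (47/247 − 1)·s + 11/19 = 0
  3/13·s² − (11/19 + 3/13)·s + 11/19 = 0
which factors as (s − 1)·(3/13·s − 11/19) = 0, giving roots s = 1 and s = (11/19)/(3/13) = 143/57. Since 143/57 ≥ 1, the smallest root in [0, 1] is s = 1.)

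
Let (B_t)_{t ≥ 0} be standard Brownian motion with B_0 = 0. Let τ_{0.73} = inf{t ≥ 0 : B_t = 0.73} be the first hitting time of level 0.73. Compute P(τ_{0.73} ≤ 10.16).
P(τ_{0.73} ≤ 10.16) = 2(1 − Φ(0.73/√10.16)) = 2(1 − Φ(0.2290)) ≈ 0.8189

By the reflection principle for standard BM, P(τ_b ≤ t) = 2 · P(B_t ≥ b). Since B_t ~ N(0, t), P(B_t ≥ 0.73) = 1 − Φ(0.73/√t) = 1 − Φ(0.73/√10.16) = 1 − Φ(0.2290) ≈ 0.40943. Doubling: P(τ_{0.73} ≤ 10.16) ≈ 2 · 0.40943 = 0.81886 ≈ 0.8189.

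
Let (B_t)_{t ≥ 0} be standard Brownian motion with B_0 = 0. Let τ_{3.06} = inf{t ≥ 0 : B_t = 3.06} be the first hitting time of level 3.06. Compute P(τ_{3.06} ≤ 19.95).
P(τ_{3.06} ≤ 19.95) = 2(1 − Φ(3.06/√19.95)) = 2(1 − Φ(0.6851)) ≈ 0.4933

By the reflection principle for standard BM, P(τ_b ≤ t) = 2 · P(B_t ≥ b). Since B_t ~ N(0, t), P(B_t ≥ 3.06) = 1 − Φ(3.06/√t) = 1 − Φ(3.06/√19.95) = 1 − Φ(0.6851) ≈ 0.24664. Doubling: P(τ_{3.06} ≤ 19.95) ≈ 2 · 0.24664 = 0.49328 ≈ 0.4933.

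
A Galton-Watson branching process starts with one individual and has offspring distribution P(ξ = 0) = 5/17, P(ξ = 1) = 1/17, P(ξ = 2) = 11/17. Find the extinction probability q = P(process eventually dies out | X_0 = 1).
q = 5/11

The pgf is f(s) = 5/17 + 1/17·s + 11/17·s². The extinction probability q is the smallest fixed point of f in [0, 1]. Setting s = f(s):
  11/17·s² + (1/17 − 1)·s + 5/17 = 0
  11/17·s² − (5/17 + 11/17)·s + 5/17 = 0
which factors as (s − 1)·(11/17·s − 5/17) = 0, giving roots s = 1 and s = (5/17)/(11/17) = 5/11.
Mean offspring μ = 1/17 + 2·11/17 = 23/17 > 1 (supercritical), so q < 1. The extinction probability is the smaller root: q = (5/17)/(11/17) = 5/11.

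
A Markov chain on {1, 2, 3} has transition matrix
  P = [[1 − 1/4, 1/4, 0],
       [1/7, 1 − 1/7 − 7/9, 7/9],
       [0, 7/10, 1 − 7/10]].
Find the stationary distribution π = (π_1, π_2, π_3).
π = (36/169, 63/169, 70/169)

This is a birth-death chain on three states, which satisfies detailed balance: π_1 · P_{12} = π_2 · P_{21} and π_2 · P_{23} = π_3 · P_{32}.
From π_1 · 1/4 = π_2 · 1/7: π_2/π_1 = (1/4)/(1/7) = 7/4.
From π_2 · 7/9 = π_3 · 7/10: π_3/π_2 = (7/9)/(7/10) = 10/9.
Take π_1 proportional to 1; then unnormalized π = (1, 7/4, 35/18). Normalize by dividing by the sum 169/36:
  π = (36/169, 63/169, 70/169).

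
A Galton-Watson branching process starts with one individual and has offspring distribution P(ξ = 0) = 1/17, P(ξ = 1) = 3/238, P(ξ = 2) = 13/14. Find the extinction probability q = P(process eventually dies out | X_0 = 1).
q = 14/221

The pgf is f(s) = 1/17 + 3/238·s + 13/14·s². The extinction probability q is the smallest fixed point of f in [0, 1]. Setting s = f(s):
  13/14·s² + (3/238 − 1)·s + 1/17 = 0
  13/14·s² − (1/17 + 13/14)·s + 1/17 = 0
which factors as (s − 1)·(13/14·s − 1/17) = 0, giving roots s = 1 and s = (1/17)/(13/14) = 14/221.
Mean offspring μ = 3/238 + 2·13/14 = 445/238 > 1 (supercritical), so q < 1. The extinction probability is the smaller root: q = (1/17)/(13/14) = 14/221.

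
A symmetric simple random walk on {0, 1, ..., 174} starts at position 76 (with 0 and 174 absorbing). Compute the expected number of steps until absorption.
E[τ | X_0 = 76] = 7448

Let v_k = E[τ | X_0 = k]. Boundary: v_0 = v_174 = 0. Recurrence: v_k = 1 + (v_{k-1} + v_{k+1})/2 for 1 ≤ k ≤ 173. The particular solution to v_k − (v_{k-1} + v_{k+1})/2 = 1 is v_k = −k^2. Adding homogeneous solution A + B k and matching boundaries gives v_k = k (174 − k). Substituting k = 76: v_76 = 76 · 98 = 7448.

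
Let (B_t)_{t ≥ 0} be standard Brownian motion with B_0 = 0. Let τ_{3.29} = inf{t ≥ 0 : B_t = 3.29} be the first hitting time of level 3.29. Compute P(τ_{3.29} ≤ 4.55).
P(τ_{3.29} ≤ 4.55) = 2(1 − Φ(3.29/√4.55)) = 2(1 − Φ(1.5424)) ≈ 0.1230

By the reflection principle for standard BM, P(τ_b ≤ t) = 2 · P(B_t ≥ b). Since B_t ~ N(0, t), P(B_t ≥ 3.29) = 1 − Φ(3.29/√t) = 1 − Φ(3.29/√4.55) = 1 − Φ(1.5424) ≈ 0.06149. Doubling: P(τ_{3.29} ≤ 4.55) ≈ 2 · 0.06149 = 0.12298 ≈ 0.1230.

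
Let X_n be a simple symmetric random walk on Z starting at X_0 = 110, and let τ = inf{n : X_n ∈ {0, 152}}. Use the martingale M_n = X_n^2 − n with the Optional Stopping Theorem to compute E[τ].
E[τ] = 4620

M_n = X_n^2 − n is a martingale (since E[X_{n+1}^2 | F_n] = X_n^2 + 1). By OST (τ has finite mean in a bounded region), E[M_τ] = E[M_0] = X_0^2 − 0 = 110^2 = 12100. Also E[M_τ] = E[X_τ^2] − E[τ]. The walk exits at 0 or 152, with P(hit 152 first) = 110/152, so E[X_τ^2] = 152^2 · 110/152 + 0 = 16720. Thus E[τ] = E[X_τ^2] − E[M_τ] = 16720 − 12100 = 4620 = 110(152 − 110) = 4620.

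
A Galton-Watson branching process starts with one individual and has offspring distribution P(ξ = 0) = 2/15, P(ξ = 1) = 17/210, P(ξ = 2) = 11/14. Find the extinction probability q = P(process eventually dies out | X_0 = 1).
q = 28/165

The pgf is f(s) = 2/15 + 17/210·s + 11/14·s². The extinction probability q is the smallest fixed point of f in [0, 1]. Setting s = f(s):
  11/14·s² + (17/210 − 1)·s + 2/15 = 0
  11/14·s² − (2/15 + 11/14)·s + 2/15 = 0
which factors as (s − 1)·(11/14·s − 2/15) = 0, giving roots s = 1 and s = (2/15)/(11/14) = 28/165.
Mean offspring μ = 17/210 + 2·11/14 = 347/210 > 1 (supercritical), so q < 1. The extinction probability is the smaller root: q = (2/15)/(11/14) = 28/165.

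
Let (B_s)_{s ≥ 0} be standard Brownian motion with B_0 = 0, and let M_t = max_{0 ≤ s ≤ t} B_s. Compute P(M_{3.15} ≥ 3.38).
P(M_{3.15} ≥ 3.38) = 2·P(B_{3.15} ≥ 3.38) = 2(1 − Φ(3.38/√3.15)) ≈ 0.0569

By the reflection principle for Brownian motion, P(M_t ≥ a) = 2 · P(B_t ≥ a) for a ≥ 0. Since B_t ~ N(0, t), P(B_t ≥ 3.38) = 1 − Φ(3.38/√t) = 1 − Φ(3.38/√3.15) = 1 − Φ(1.9044). So
  P(M_{3.15} ≥ 3.38) = 2(1 − Φ(1.9044)) ≈ 0.0569.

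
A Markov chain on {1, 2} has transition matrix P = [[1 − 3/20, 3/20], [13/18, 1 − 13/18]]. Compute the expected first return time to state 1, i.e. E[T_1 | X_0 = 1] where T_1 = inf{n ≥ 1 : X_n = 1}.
E[T_1 | X_0 = 1] = 1/π_1 = 157/130

For an irreducible recurrent Markov chain with stationary distribution π, E[T_i | X_0 = i] = 1/π_i (Kac's formula). Here π_1 = (13/18)/(3/20 + 13/18) = (13/18)/(157/180) = 130/157, so E[T_1 | X_0 = 1] = 1/π_1 = (3/20 + 13/18)/(13/18) = (157/180)/(13/18) = 157/130.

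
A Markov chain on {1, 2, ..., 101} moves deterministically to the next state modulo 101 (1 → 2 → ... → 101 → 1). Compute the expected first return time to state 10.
E[T_10 | X_0 = 10] = 101

The chain cycles deterministically, so starting at state 10 it returns in exactly 101 steps. Equivalently, the stationary distribution is uniform π_j = 1/101 for every state j, so by Kac's formula E[T_10] = 1/π_10 = 101.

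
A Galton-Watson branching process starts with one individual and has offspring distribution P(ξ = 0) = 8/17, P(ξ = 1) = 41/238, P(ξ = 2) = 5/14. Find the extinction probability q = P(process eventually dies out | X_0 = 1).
q = 1

Mean offspring μ = 0·8/17 + 1·41/238 + 2·5/14 = 211/238 ≤ 1. For μ ≤ 1 with offspring not concentrated at 1, the Galton-Watson process goes extinct almost surely, so q = 1.
(Algebraic check: The pgf is f(s) = 8/17 + 41/238·s + 5/14·s². The extinction probability q is the smallest fixed point of f in [0, 1]. Setting s = f(s):
  5/14·s² + (41/238 − 1)·s + 8/17 = 0
  5/14·s² − (8/17 + 5/14)·s + 8/17 = 0
which factors as (s − 1)·(5/14·s − 8/17) = 0, giving roots s = 1 and s = (8/17)/(5/14) = 112/85. Since 112/85 ≥ 1, the smallest root in [0, 1] is s = 1.)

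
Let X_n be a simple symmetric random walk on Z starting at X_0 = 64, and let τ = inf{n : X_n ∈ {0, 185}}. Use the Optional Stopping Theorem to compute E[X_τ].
E[X_τ] = 64

X_n is a martingale and τ is a bounded-mean stopping time (indeed τ is finite a.s. with bounded expectation since the walk is in a bounded region). By the OST, E[X_τ] = E[X_0] = 64. Equivalently: E[X_τ] = 185 · P(hit 185 first) + 0 · P(hit 0 first) = 185 · (64/185) = 64.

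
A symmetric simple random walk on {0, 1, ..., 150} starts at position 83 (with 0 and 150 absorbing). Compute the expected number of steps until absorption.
E[τ | X_0 = 83] = 5561

Let v_k = E[τ | X_0 = k]. Boundary: v_0 = v_150 = 0. Recurrence: v_k = 1 + (v_{k-1} + v_{k+1})/2 for 1 ≤ k ≤ 149. The particular solution to v_k − (v_{k-1} + v_{k+1})/2 = 1 is v_k = −k^2. Adding homogeneous solution A + B k and matching boundaries gives v_k = k (150 − k). Substituting k = 83: v_83 = 83 · 67 = 5561.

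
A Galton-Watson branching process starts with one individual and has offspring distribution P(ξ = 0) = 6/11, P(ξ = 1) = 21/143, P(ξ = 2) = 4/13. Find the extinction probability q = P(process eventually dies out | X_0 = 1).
q = 1

Mean offspring μ = 0·6/11 + 1·21/143 + 2·4/13 = 109/143 ≤ 1. For μ ≤ 1 with offspring not concentrated at 1, the Galton-Watson process goes extinct almost surely, so q = 1.
(Algebraic check: The pgf is f(s) = 6/11 + 21/143·s + 4/13·s². The extinction probability q is the smallest fixed point of f in [0, 1]. Setting s = f(s):
  4/13·s² + (21/143 − 1)·s + 6/11 = 0
  4/13·s² − (6/11 + 4/13)·s + 6/11 = 0
which factors as (s − 1)·(4/13·s − 6/11) = 0, giving roots s = 1 and s = (6/11)/(4/13) = 39/22. Since 39/22 ≥ 1, the smallest root in [0, 1] is s = 1.)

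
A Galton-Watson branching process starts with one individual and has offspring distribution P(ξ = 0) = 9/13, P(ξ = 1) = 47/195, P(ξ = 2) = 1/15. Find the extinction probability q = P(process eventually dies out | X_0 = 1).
q = 1

Mean offspring μ = 0·9/13 + 1·47/195 + 2·1/15 = 73/195 ≤ 1. For μ ≤ 1 with offspring not concentrated at 1, the Galton-Watson process goes extinct almost surely, so q = 1.
(Algebraic check: The pgf is f(s) = 9/13 + 47/195·s + 1/15·s². The extinction probability q is the smallest fixed point of f in [0, 1]. Setting s = f(s):
  1/15·s² + (47/195 − 1)·s + 9/13 = 0
  1/15·s² − (9/13 + 1/15)·s + 9/13 = 0
which factors as (s − 1)·(1/15·s − 9/13) = 0, giving roots s = 1 and s = (9/13)/(1/15) = 135/13. Since 135/13 ≥ 1, the smallest root in [0, 1] is s = 1.)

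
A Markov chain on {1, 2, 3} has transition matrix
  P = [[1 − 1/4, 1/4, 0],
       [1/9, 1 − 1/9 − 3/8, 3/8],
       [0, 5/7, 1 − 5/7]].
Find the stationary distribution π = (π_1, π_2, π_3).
π = (160/709, 360/709, 189/709)

This is a birth-death chain on three states, which satisfies detailed balance: π_1 · P_{12} = π_2 · P_{21} and π_2 · P_{23} = π_3 · P_{32}.
From π_1 · 1/4 = π_2 · 1/9: π_2/π_1 = (1/4)/(1/9) = 9/4.
From π_2 · 3/8 = π_3 · 5/7: π_3/π_2 = (3/8)/(5/7) = 21/40.
Take π_1 proportional to 1; then unnormalized π = (1, 9/4, 189/160). Normalize by dividing by the sum 709/160:
  π = (160/709, 360/709, 189/709).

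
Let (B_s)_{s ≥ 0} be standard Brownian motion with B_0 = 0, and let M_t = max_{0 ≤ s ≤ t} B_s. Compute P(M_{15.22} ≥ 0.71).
P(M_{15.22} ≥ 0.71) = 2·P(B_{15.22} ≥ 0.71) = 2(1 − Φ(0.71/√15.22)) ≈ 0.8556

By the reflection principle for Brownian motion, P(M_t ≥ a) = 2 · P(B_t ≥ a) for a ≥ 0. Since B_t ~ N(0, t), P(B_t ≥ 0.71) = 1 − Φ(0.71/√t) = 1 − Φ(0.71/√15.22) = 1 − Φ(0.1820). So
  P(M_{15.22} ≥ 0.71) = 2(1 − Φ(0.1820)) ≈ 0.8556.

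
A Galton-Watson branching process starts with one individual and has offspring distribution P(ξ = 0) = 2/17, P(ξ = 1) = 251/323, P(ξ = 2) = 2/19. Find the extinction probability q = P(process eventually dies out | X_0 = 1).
q = 1

Mean offspring μ = 0·2/17 + 1·251/323 + 2·2/19 = 319/323 ≤ 1. For μ ≤ 1 with offspring not concentrated at 1, the Galton-Watson process goes extinct almost surely, so q = 1.
(Algebraic check: The pgf is f(s) = 2/17 + 251/323·s + 2/19·s². The extinction probability q is the smallest fixed point of f in [0, 1]. Setting s = f(s):
  2/19·s² + (251/323 − 1)·s + 2/17 = 0
  2/19·s² − (2/17 + 2/19)·s + 2/17 = 0
which factors as (s − 1)·(2/19·s − 2/17) = 0, giving roots s = 1 and s = (2/17)/(2/19) = 19/17. Since 19/17 ≥ 1, the smallest root in [0, 1] is s = 1.)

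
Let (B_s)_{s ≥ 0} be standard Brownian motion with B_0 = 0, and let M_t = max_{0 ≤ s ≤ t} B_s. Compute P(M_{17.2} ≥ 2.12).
P(M_{17.2} ≥ 2.12) = 2·P(B_{17.2} ≥ 2.12) = 2(1 − Φ(2.12/√17.2)) ≈ 0.6092

By the reflection principle for Brownian motion, P(M_t ≥ a) = 2 · P(B_t ≥ a) for a ≥ 0. Since B_t ~ N(0, t), P(B_t ≥ 2.12) = 1 − Φ(2.12/√t) = 1 − Φ(2.12/√17.2) = 1 − Φ(0.5112). So
  P(M_{17.2} ≥ 2.12) = 2(1 − Φ(0.5112)) ≈ 0.6092.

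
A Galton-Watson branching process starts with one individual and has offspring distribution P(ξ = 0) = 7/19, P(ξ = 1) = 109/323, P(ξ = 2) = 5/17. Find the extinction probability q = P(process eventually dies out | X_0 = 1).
q = 1

Mean offspring μ = 0·7/19 + 1·109/323 + 2·5/17 = 299/323 ≤ 1. For μ ≤ 1 with offspring not concentrated at 1, the Galton-Watson process goes extinct almost surely, so q = 1.
(Algebraic check: The pgf is f(s) = 7/19 + 109/323·s + 5/17·s². The extinction probability q is the smallest fixed point of f in [0, 1]. Setting s = f(s):
  5/17·s² + (109/323 − 1)·s + 7/19 = 0
  5/17·s² − (7/19 + 5/17)·s + 7/19 = 0
which factors as (s − 1)·(5/17·s − 7/19) = 0, giving roots s = 1 and s = (7/19)/(5/17) = 119/95. Since 119/95 ≥ 1, the smallest root in [0, 1] is s = 1.)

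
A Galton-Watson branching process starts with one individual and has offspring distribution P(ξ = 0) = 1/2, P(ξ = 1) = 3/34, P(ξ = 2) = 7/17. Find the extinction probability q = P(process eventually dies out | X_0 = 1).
q = 1

Mean offspring μ = 0·1/2 + 1·3/34 + 2·7/17 = 31/34 ≤ 1. For μ ≤ 1 with offspring not concentrated at 1, the Galton-Watson process goes extinct almost surely, so q = 1.
(Algebraic check: The pgf is f(s) = 1/2 + 3/34·s + 7/17·s². The extinction probability q is the smallest fixed point of f in [0, 1]. Setting s = f(s):
  7/17·s² + (3/34 − 1)·s + 1/2 = 0
  7/17·s² − (1/2 + 7/17)·s + 1/2 = 0
which factors as (s − 1)·(7/17·s − 1/2) = 0, giving roots s = 1 and s = (1/2)/(7/17) = 17/14. Since 17/14 ≥ 1, the smallest root in [0, 1] is s = 1.)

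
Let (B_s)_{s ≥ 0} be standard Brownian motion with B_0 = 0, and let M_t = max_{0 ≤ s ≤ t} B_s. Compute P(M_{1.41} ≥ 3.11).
P(M_{1.41} ≥ 3.11) = 2·P(B_{1.41} ≥ 3.11) = 2(1 − Φ(3.11/√1.41)) ≈ 0.0088

By the reflection principle for Brownian motion, P(M_t ≥ a) = 2 · P(B_t ≥ a) for a ≥ 0. Since B_t ~ N(0, t), P(B_t ≥ 3.11) = 1 − Φ(3.11/√t) = 1 − Φ(3.11/√1.41) = 1 − Φ(2.6191). So
  P(M_{1.41} ≥ 3.11) = 2(1 − Φ(2.6191)) ≈ 0.0088.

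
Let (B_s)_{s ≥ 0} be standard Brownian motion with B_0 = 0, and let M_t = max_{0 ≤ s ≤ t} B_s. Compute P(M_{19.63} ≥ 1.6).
P(M_{19.63} ≥ 1.6) = 2·P(B_{19.63} ≥ 1.6) = 2(1 − Φ(1.6/√19.63)) ≈ 0.7180

By the reflection principle for Brownian motion, P(M_t ≥ a) = 2 · P(B_t ≥ a) for a ≥ 0. Since B_t ~ N(0, t), P(B_t ≥ 1.6) = 1 − Φ(1.6/√t) = 1 − Φ(1.6/√19.63) = 1 − Φ(0.3611). So
  P(M_{19.63} ≥ 1.6) = 2(1 − Φ(0.3611)) ≈ 0.7180.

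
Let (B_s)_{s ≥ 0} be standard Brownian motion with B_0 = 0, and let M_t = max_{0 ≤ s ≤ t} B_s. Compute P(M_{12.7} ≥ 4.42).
P(M_{12.7} ≥ 4.42) = 2·P(B_{12.7} ≥ 4.42) = 2(1 − Φ(4.42/√12.7)) ≈ 0.2149

By the reflection principle for Brownian motion, P(M_t ≥ a) = 2 · P(B_t ≥ a) for a ≥ 0. Since B_t ~ N(0, t), P(B_t ≥ 4.42) = 1 − Φ(4.42/√t) = 1 − Φ(4.42/√12.7) = 1 − Φ(1.2403). So
  P(M_{12.7} ≥ 4.42) = 2(1 − Φ(1.2403)) ≈ 0.2149.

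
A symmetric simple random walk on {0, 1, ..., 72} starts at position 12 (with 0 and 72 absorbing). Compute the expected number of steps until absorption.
E[τ | X_0 = 12] = 720

Let v_k = E[τ | X_0 = k]. Boundary: v_0 = v_72 = 0. Recurrence: v_k = 1 + (v_{k-1} + v_{k+1})/2 for 1 ≤ k ≤ 71. The particular solution to v_k − (v_{k-1} + v_{k+1})/2 = 1 is v_k = −k^2. Adding homogeneous solution A + B k and matching boundaries gives v_k = k (72 − k). Substituting k = 12: v_12 = 12 · 60 = 720.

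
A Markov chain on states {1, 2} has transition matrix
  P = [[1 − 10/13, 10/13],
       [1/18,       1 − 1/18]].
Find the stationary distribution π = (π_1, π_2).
π_1 = 13/193, π_2 = 180/193

Solve πP = π with π_1 + π_2 = 1. From πP = π: π_1 · (1 − 10/13) + π_2 · 1/18 = π_1 ⇒ π_2 · 1/18 = π_1 · 10/13 ⇒ π_2/π_1 = (10/13)/(1/18) = 180/13. Together with π_1 + π_2 = 1:
  π_1 = (1/18)/(10/13 + 1/18) = (1/18)/(193/234) = 13/193,
  π_2 = (10/13)/(10/13 + 1/18) = (10/13)/(193/234) = 180/193.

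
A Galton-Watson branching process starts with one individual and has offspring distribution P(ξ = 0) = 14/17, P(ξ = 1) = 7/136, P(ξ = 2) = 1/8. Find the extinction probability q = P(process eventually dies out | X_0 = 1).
q = 1

Mean offspring μ = 0·14/17 + 1·7/136 + 2·1/8 = 41/136 ≤ 1. For μ ≤ 1 with offspring not concentrated at 1, the Galton-Watson process goes extinct almost surely, so q = 1.
(Algebraic check: The pgf is f(s) = 14/17 + 7/136·s + 1/8·s². The extinction probability q is the smallest fixed point of f in [0, 1]. Setting s = f(s):
  1/8·s² + (7/136 − 1)·s + 14/17 = 0
  1/8·s² − (14/17 + 1/8)·s + 14/17 = 0
which factors as (s − 1)·(1/8·s − 14/17) = 0, giving roots s = 1 and s = (14/17)/(1/8) = 112/17. Since 112/17 ≥ 1, the smallest root in [0, 1] is s = 1.)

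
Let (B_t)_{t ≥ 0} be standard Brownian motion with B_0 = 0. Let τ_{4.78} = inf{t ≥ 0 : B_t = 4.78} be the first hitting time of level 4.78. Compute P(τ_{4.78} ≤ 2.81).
P(τ_{4.78} ≤ 2.81) = 2(1 − Φ(4.78/√2.81)) = 2(1 − Φ(2.8515)) ≈ 0.0044

By the reflection principle for standard BM, P(τ_b ≤ t) = 2 · P(B_t ≥ b). Since B_t ~ N(0, t), P(B_t ≥ 4.78) = 1 − Φ(4.78/√t) = 1 − Φ(4.78/√2.81) = 1 − Φ(2.8515) ≈ 0.00218. Doubling: P(τ_{4.78} ≤ 2.81) ≈ 2 · 0.00218 = 0.00436 ≈ 0.0044.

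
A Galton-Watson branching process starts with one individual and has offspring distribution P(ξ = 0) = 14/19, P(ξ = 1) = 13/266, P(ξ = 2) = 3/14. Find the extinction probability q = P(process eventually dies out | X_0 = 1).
q = 1

Mean offspring μ = 0·14/19 + 1·13/266 + 2·3/14 = 127/266 ≤ 1. For μ ≤ 1 with offspring not concentrated at 1, the Galton-Watson process goes extinct almost surely, so q = 1.
(Algebraic check: The pgf is f(s) = 14/19 + 13/266·s + 3/14·s². The extinction probability q is the smallest fixed point of f in [0, 1]. Setting s = f(s):
  3/14·s² + (13/266 − 1)·s + 14/19 = 0
  3/14·s² − (14/19 + 3/14)·s + 14/19 = 0
which factors as (s − 1)·(3/14·s − 14/19) = 0, giving roots s = 1 and s = (14/19)/(3/14) = 196/57. Since 196/57 ≥ 1, the smallest root in [0, 1] is s = 1.)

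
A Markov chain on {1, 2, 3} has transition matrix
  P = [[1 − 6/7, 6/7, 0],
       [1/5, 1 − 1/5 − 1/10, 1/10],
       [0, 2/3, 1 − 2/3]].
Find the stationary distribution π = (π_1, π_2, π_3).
π = (14/83, 60/83, 9/83)

This is a birth-death chain on three states, which satisfies detailed balance: π_1 · P_{12} = π_2 · P_{21} and π_2 · P_{23} = π_3 · P_{32}.
From π_1 · 6/7 = π_2 · 1/5: π_2/π_1 = (6/7)/(1/5) = 30/7.
From π_2 · 1/10 = π_3 · 2/3: π_3/π_2 = (1/10)/(2/3) = 3/20.
Take π_1 proportional to 1; then unnormalized π = (1, 30/7, 9/14). Normalize by dividing by the sum 83/14:
  π = (14/83, 60/83, 9/83).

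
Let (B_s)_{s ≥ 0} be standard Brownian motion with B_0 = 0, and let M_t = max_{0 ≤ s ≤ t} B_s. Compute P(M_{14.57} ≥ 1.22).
P(M_{14.57} ≥ 1.22) = 2·P(B_{14.57} ≥ 1.22) = 2(1 − Φ(1.22/√14.57)) ≈ 0.7493

By the reflection principle for Brownian motion, P(M_t ≥ a) = 2 · P(B_t ≥ a) for a ≥ 0. Since B_t ~ N(0, t), P(B_t ≥ 1.22) = 1 − Φ(1.22/√t) = 1 − Φ(1.22/√14.57) = 1 − Φ(0.3196). So
  P(M_{14.57} ≥ 1.22) = 2(1 − Φ(0.3196)) ≈ 0.7493.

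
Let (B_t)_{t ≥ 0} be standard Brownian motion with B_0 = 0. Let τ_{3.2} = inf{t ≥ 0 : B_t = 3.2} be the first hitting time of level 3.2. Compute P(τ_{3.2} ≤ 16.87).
P(τ_{3.2} ≤ 16.87) = 2(1 − Φ(3.2/√16.87)) = 2(1 − Φ(0.7791)) ≈ 0.4359

By the reflection principle for standard BM, P(τ_b ≤ t) = 2 · P(B_t ≥ b). Since B_t ~ N(0, t), P(B_t ≥ 3.2) = 1 − Φ(3.2/√t) = 1 − Φ(3.2/√16.87) = 1 − Φ(0.7791) ≈ 0.21796. Doubling: P(τ_{3.2} ≤ 16.87) ≈ 2 · 0.21796 = 0.43592 ≈ 0.4359.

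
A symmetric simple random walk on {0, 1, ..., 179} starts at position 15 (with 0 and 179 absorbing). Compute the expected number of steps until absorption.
E[τ | X_0 = 15] = 2460

Let v_k = E[τ | X_0 = k]. Boundary: v_0 = v_179 = 0. Recurrence: v_k = 1 + (v_{k-1} + v_{k+1})/2 for 1 ≤ k ≤ 178. The particular solution to v_k − (v_{k-1} + v_{k+1})/2 = 1 is v_k = −k^2. Adding homogeneous solution A + B k and matching boundaries gives v_k = k (179 − k). Substituting k = 15: v_15 = 15 · 164 = 2460.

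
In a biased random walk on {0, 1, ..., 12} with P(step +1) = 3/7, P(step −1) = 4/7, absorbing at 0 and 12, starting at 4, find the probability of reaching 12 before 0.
P(hit 12 before 0) = (1 − (4/3)^4) / (1 − (4/3)^12) = 6561/92833

Let u_k denote P(reach 12 before 0 | start at k). Boundary: u_0 = 0, u_12 = 1. Recurrence: u_k = 3/7·u_{k+1} + 4/7·u_{k-1} for 1 ≤ k ≤ 11. Try u_k = A + B·r^k with r = q/p = (4/7)/(3/7) = 4/3. Substitution satisfies the recurrence; boundary conditions give:
  u_k = (1 − r^k) / (1 − r^N) = (1 − (4/3)^4) / (1 − (4/3)^12) = 6561/92833.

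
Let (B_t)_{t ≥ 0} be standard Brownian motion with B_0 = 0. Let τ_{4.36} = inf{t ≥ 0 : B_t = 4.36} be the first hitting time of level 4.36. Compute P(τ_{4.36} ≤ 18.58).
P(τ_{4.36} ≤ 18.58) = 2(1 − Φ(4.36/√18.58)) = 2(1 − Φ(1.0115)) ≈ 0.3118

By the reflection principle for standard BM, P(τ_b ≤ t) = 2 · P(B_t ≥ b). Since B_t ~ N(0, t), P(B_t ≥ 4.36) = 1 − Φ(4.36/√t) = 1 − Φ(4.36/√18.58) = 1 − Φ(1.0115) ≈ 0.15589. Doubling: P(τ_{4.36} ≤ 18.58) ≈ 2 · 0.15589 = 0.31178 ≈ 0.3118.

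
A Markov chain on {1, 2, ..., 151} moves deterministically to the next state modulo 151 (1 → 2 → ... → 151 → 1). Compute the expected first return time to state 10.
E[T_10 | X_0 = 10] = 151

The chain cycles deterministically, so starting at state 10 it returns in exactly 151 steps. Equivalently, the stationary distribution is uniform π_j = 1/151 for every state j, so by Kac's formula E[T_10] = 1/π_10 = 151.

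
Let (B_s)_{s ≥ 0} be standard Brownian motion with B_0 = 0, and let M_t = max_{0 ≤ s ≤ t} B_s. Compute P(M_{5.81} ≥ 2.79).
P(M_{5.81} ≥ 2.79) = 2·P(B_{5.81} ≥ 2.79) = 2(1 − Φ(2.79/√5.81)) ≈ 0.2471

By the reflection principle for Brownian motion, P(M_t ≥ a) = 2 · P(B_t ≥ a) for a ≥ 0. Since B_t ~ N(0, t), P(B_t ≥ 2.79) = 1 − Φ(2.79/√t) = 1 − Φ(2.79/√5.81) = 1 − Φ(1.1575). So
  P(M_{5.81} ≥ 2.79) = 2(1 − Φ(1.1575)) ≈ 0.2471.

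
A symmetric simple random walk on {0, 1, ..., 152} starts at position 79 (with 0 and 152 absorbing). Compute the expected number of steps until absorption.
E[τ | X_0 = 79] = 5767

Let v_k = E[τ | X_0 = k]. Boundary: v_0 = v_152 = 0. Recurrence: v_k = 1 + (v_{k-1} + v_{k+1})/2 for 1 ≤ k ≤ 151. The particular solution to v_k − (v_{k-1} + v_{k+1})/2 = 1 is v_k = −k^2. Adding homogeneous solution A + B k and matching boundaries gives v_k = k (152 − k). Substituting k = 79: v_79 = 79 · 73 = 5767.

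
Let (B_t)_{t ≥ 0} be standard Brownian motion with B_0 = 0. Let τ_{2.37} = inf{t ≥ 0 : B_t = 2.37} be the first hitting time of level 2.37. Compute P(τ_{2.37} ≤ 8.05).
P(τ_{2.37} ≤ 8.05) = 2(1 − Φ(2.37/√8.05)) = 2(1 − Φ(0.8353)) ≈ 0.4035

By the reflection principle for standard BM, P(τ_b ≤ t) = 2 · P(B_t ≥ b). Since B_t ~ N(0, t), P(B_t ≥ 2.37) = 1 − Φ(2.37/√t) = 1 − Φ(2.37/√8.05) = 1 − Φ(0.8353) ≈ 0.20177. Doubling: P(τ_{2.37} ≤ 8.05) ≈ 2 · 0.20177 = 0.40354 ≈ 0.4035.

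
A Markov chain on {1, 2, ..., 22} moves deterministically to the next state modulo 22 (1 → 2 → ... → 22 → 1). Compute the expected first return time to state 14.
E[T_14 | X_0 = 14] = 22

The chain cycles deterministically, so starting at state 14 it returns in exactly 22 steps. Equivalently, the stationary distribution is uniform π_j = 1/22 for every state j, so by Kac's formula E[T_14] = 1/π_14 = 22.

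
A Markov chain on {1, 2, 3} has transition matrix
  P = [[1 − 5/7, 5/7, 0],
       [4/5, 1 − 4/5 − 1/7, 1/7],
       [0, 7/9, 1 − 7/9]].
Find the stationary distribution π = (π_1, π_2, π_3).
π = (686/1411, 1225/2822, 225/2822)

This is a birth-death chain on three states, which satisfies detailed balance: π_1 · P_{12} = π_2 · P_{21} and π_2 · P_{23} = π_3 · P_{32}.
From π_1 · 5/7 = π_2 · 4/5: π_2/π_1 = (5/7)/(4/5) = 25/28.
From π_2 · 1/7 = π_3 · 7/9: π_3/π_2 = (1/7)/(7/9) = 9/49.
Take π_1 proportional to 1; then unnormalized π = (1, 25/28, 225/1372). Normalize by dividing by the sum 1411/686:
  π = (686/1411, 1225/2822, 225/2822).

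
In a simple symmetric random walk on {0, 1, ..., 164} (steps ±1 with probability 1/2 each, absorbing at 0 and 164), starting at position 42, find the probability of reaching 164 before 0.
P(hit 164 before 0) = 42/164 = 21/82

Let u_k = P(hit 164 before 0 | start at k). Then u_0 = 0, u_164 = 1, and u_k = u_{k-1}/2 + u_{k+1}/2 for 1 ≤ k ≤ 163. This harmonic recurrence is solved by u_k = k/164, giving u_42 = 42/164 = 21/82.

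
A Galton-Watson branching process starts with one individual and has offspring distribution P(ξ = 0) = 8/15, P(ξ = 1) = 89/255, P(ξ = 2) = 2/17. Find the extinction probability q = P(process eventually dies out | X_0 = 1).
q = 1

Mean offspring μ = 0·8/15 + 1·89/255 + 2·2/17 = 149/255 ≤ 1. For μ ≤ 1 with offspring not concentrated at 1, the Galton-Watson process goes extinct almost surely, so q = 1.
(Algebraic check: The pgf is f(s) = 8/15 + 89/255·s + 2/17·s². The extinction probability q is the smallest fixed point of f in [0, 1]. Setting s = f(s):
  2/17·s² + (89/255 − 1)·s + 8/15 = 0
  2/17·s² − (8/15 + 2/17)·s + 8/15 = 0
which factors as (s − 1)·(2/17·s − 8/15) = 0, giving roots s = 1 and s = (8/15)/(2/17) = 68/15. Since 68/15 ≥ 1, the smallest root in [0, 1] is s = 1.)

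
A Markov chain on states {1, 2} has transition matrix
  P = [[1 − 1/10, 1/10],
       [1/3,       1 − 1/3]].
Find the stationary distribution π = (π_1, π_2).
π_1 = 10/13, π_2 = 3/13

Solve πP = π with π_1 + π_2 = 1. From πP = π: π_1 · (1 − 1/10) + π_2 · 1/3 = π_1 ⇒ π_2 · 1/3 = π_1 · 1/10 ⇒ π_2/π_1 = (1/10)/(1/3) = 3/10. Together with π_1 + π_2 = 1:
  π_1 = (1/3)/(1/10 + 1/3) = (1/3)/(13/30) = 10/13,
  π_2 = (1/10)/(1/10 + 1/3) = (1/10)/(13/30) = 3/13.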